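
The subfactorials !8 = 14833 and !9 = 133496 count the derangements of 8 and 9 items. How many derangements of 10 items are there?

!10 = (10-1)·(!9 + !8) = 9·(133496 + 14833) = 9·148329 = 1334961.

1334961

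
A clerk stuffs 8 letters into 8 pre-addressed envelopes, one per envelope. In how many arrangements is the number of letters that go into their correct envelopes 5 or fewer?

40291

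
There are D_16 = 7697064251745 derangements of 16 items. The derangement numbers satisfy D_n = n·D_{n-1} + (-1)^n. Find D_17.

D_17 = 17·7697064251745 - 1 = 130850092279664.

130850092279664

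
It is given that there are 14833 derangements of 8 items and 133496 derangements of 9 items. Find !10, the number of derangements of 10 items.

1334961

!10 = (10-1)·(!9 + !8) = 9·(133496 + 14833) = 9·148329 = 1334961.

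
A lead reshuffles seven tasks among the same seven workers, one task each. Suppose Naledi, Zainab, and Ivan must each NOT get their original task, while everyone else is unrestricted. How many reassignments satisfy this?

3216

Inclusion-exclusion on the 3 forbidden self-matches:
Σ_{j=0}^{3} (-1)^j C(3,j)(7-j)!
= C(3,0)·7! - C(3,1)·6! + C(3,2)·5! - C(3,3)·4!
= 5040 - 2160 + 360 - 24
= 3216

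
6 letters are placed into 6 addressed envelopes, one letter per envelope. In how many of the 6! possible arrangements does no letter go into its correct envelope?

Recurrence: !6 = 6·!5 + (-1)^6.
!6 = 6·44 + 1 = 265

265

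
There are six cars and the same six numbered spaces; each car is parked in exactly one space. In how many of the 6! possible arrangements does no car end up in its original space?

!6 is the nearest integer to 6!/e.
6! = 720, and 720/e ≈ 264.87, so !6 = 265.

265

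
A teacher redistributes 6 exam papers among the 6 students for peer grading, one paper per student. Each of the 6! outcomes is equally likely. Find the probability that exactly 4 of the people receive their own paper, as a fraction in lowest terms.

1/48

Favorable outcomes: C(6,4)·!2 = 15·1 = 15.
Total outcomes: 6! = 720.
Probability = 15/720 = 1/48.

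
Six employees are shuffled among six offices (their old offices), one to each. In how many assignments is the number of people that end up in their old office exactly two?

135

Choose which 2 of the 6 are fixed: C(6,2) = 15.
The other 4 form a derangement: !4 = 9.
Total: 15 × 9 = 135.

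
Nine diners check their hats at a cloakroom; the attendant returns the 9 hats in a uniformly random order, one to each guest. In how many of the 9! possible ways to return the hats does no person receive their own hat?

!9 is the nearest integer to 9!/e.
9! = 362880, and 362880/e ≈ 133496.09, so !9 = 133496.

133496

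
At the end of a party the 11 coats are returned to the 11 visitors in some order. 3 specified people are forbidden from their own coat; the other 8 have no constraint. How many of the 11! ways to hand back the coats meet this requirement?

Inclusion-exclusion on the 3 forbidden self-matches:
Σ_{j=0}^{3} (-1)^j C(3,j)(11-j)!
= C(3,0)·11! - C(3,1)·10! + C(3,2)·9! - C(3,3)·8!
= 39916800 - 10886400 + 1088640 - 40320
= 30078720

30078720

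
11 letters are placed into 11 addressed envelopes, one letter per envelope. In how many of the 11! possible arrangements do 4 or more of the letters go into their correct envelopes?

Sum C(11,i)·!(11-i) for i = 4..11:
  i=4: C(11,4)·!7 = 330·1854 = 611820
  i=5: C(11,5)·!6 = 462·265 = 122430
  i=6: C(11,6)·!5 = 462·44 = 20328
  i=7: C(11,7)·!4 = 330·9 = 2970
  i=8: C(11,8)·!3 = 165·2 = 330
  i=9: C(11,9)·!2 = 55·1 = 55
  i=10: C(11,10)·!1 = 11·0 = 0
  i=11: C(11,11)·!0 = 1·1 = 1
Total = 757934.

757934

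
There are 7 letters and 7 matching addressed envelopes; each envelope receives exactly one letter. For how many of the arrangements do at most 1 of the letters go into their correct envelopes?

Sum C(7,i)·!(7-i) for i = 0..1:
  i=0: C(7,0)·!7 = 1·1854 = 1854
  i=1: C(7,1)·!6 = 7·265 = 1855
Total = 3709.

3709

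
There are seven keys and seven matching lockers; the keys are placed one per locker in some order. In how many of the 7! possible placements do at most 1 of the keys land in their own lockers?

3709

Sum C(7,i)·!(7-i) for i = 0..1:
  i=0: C(7,0)·!7 = 1·1854 = 1854
  i=1: C(7,1)·!6 = 7·265 = 1855
Total = 3709.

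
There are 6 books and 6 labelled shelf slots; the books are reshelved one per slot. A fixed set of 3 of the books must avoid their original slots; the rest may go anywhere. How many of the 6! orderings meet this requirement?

Let A_j be the event that the j-th constrained one is fixed. By inclusion-exclusion over the 3 events:
Σ_{j=0}^{3} (-1)^j C(3,j)(6-j)!
= C(3,0)·6! - C(3,1)·5! + C(3,2)·4! - C(3,3)·3!
= 720 - 360 + 72 - 6
= 426

426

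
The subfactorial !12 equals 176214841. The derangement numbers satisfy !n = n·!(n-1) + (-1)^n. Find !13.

2290792932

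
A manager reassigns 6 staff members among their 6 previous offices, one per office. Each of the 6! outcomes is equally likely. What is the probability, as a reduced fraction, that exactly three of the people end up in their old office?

Favorable outcomes: C(6,3)·!3 = 20·2 = 40.
Total outcomes: 6! = 720.
Probability = 40/720 = 1/18.

1/18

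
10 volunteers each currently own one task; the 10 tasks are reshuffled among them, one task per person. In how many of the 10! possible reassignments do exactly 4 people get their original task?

55650

Pick the 4 fixed positions: C(10,4) = 210 ways.
The other 6 form a derangement: !6 = 265.
Total: 210 × 265 = 55650.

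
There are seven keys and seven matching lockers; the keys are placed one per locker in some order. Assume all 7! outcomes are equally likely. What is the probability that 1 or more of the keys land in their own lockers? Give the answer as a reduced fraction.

Favorable outcomes: Σ_{i≥1} C(7,i)·!(7-i) = 7·265 + 21·44 + 35·9 + 35·2 + 21·1 + 7·0 + 1·1 = 3186.
Total outcomes: 7! = 5040.
Probability = 3186/5040 = 177/280.

177/280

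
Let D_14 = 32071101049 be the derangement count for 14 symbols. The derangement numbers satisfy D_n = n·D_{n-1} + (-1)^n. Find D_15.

481066515734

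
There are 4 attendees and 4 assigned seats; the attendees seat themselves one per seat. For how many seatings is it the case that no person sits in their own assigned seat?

!4 is the nearest integer to 4!/e.
4! = 24, and 24/e ≈ 8.83, so !4 = 9.

9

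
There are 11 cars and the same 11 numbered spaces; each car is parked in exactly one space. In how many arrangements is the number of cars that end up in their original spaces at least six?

23684

Sum C(11,i)·!(11-i) for i = 6..11:
  i=6: C(11,6)·!5 = 462·44 = 20328
  i=7: C(11,7)·!4 = 330·9 = 2970
  i=8: C(11,8)·!3 = 165·2 = 330
  i=9: C(11,9)·!2 = 55·1 = 55
  i=10: C(11,10)·!1 = 11·0 = 0
  i=11: C(11,11)·!0 = 1·1 = 1
Total = 23684.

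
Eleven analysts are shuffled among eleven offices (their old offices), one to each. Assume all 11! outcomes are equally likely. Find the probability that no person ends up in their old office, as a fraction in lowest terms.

Favorable outcomes: !11 = 14684570.
Total outcomes: 11! = 39916800.
Probability = 14684570/39916800 = 1468457/3991680.

1468457/3991680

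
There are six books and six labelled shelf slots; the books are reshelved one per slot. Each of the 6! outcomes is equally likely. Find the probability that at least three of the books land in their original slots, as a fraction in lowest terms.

7/90

Favorable outcomes: Σ_{i≥3} C(6,i)·!(6-i) = 20·2 + 15·1 + 6·0 + 1·1 = 56.
Total outcomes: 6! = 720.
Probability = 56/720 = 7/90.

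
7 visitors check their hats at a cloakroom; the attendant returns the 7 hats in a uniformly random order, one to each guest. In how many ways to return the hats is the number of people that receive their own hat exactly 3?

Pick the 3 fixed positions: C(7,3) = 35 ways.
The other 4 form a derangement: !4 = 9.
Total: 35 × 9 = 315.

315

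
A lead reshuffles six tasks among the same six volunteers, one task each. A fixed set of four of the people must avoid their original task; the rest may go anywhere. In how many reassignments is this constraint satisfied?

Let A_j be the event that the j-th constrained one is fixed. By inclusion-exclusion over the 4 events:
Σ_{j=0}^{4} (-1)^j C(4,j)(6-j)!
= C(4,0)·6! - C(4,1)·5! + C(4,2)·4! - C(4,3)·3! + C(4,4)·2!
= 720 - 480 + 144 - 24 + 2
= 362

362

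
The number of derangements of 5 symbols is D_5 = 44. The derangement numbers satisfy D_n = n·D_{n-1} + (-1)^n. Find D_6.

D_6 = 6·44 + 1 = 265.

265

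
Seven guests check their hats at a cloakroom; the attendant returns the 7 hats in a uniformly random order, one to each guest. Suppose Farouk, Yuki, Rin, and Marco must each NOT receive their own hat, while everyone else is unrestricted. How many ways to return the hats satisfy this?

Let A_j be the event that the j-th constrained one is fixed. By inclusion-exclusion over the 4 events:
Σ_{j=0}^{4} (-1)^j C(4,j)(7-j)!
= C(4,0)·7! - C(4,1)·6! + C(4,2)·5! - C(4,3)·4! + C(4,4)·3!
= 5040 - 2880 + 720 - 96 + 6
= 2790

2790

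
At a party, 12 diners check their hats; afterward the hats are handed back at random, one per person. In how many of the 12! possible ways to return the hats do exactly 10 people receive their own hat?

66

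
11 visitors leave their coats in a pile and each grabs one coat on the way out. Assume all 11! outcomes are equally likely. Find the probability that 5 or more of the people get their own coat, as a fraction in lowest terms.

Favorable outcomes: Σ_{i≥5} C(11,i)·!(11-i) = 462·265 + 462·44 + 330·9 + 165·2 + 55·1 + 11·0 + 1·1 = 146114.
Total outcomes: 11! = 39916800.
Probability = 146114/39916800 = 73057/19958400.

73057/19958400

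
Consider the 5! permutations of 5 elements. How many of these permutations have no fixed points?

44

The subfactorial !5 = [5!/e] (nearest integer).
5! = 120, and 120/e ≈ 44.15, so !5 = 44.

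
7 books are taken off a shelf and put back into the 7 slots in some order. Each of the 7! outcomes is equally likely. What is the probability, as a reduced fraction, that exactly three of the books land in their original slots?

1/16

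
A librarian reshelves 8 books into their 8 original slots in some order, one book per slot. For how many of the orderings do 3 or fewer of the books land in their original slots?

Sum C(8,i)·!(8-i) for i = 0..3:
  i=0: C(8,0)·!8 = 1·14833 = 14833
  i=1: C(8,1)·!7 = 8·1854 = 14832
  i=2: C(8,2)·!6 = 28·265 = 7420
  i=3: C(8,3)·!5 = 56·44 = 2464
Total = 39549.

39549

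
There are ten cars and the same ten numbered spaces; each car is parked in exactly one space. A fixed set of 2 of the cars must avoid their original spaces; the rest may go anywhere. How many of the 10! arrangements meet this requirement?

2943360

Inclusion-exclusion on the 2 forbidden self-matches:
Σ_{j=0}^{2} (-1)^j C(2,j)(10-j)!
= C(2,0)·10! - C(2,1)·9! + C(2,2)·8!
= 3628800 - 725760 + 40320
= 2943360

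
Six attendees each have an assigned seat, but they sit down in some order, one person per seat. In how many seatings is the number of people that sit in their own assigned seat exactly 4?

15

Pick the 4 fixed positions: C(6,4) = 15 ways.
The remaining 2 must be deranged: !2 = 1.
Total: 15 × 1 = 15.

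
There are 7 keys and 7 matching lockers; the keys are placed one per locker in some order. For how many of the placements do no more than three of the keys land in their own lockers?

4948

Sum C(7,i)·!(7-i) for i = 0..3:
  i=0: C(7,0)·!7 = 1·1854 = 1854
  i=1: C(7,1)·!6 = 7·265 = 1855
  i=2: C(7,2)·!5 = 21·44 = 924
  i=3: C(7,3)·!4 = 35·9 = 315
Total = 4948.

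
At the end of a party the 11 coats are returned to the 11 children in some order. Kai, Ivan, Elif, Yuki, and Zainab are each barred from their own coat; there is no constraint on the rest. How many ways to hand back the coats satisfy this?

25022880

Let A_j be the event that the j-th constrained one is fixed. By inclusion-exclusion over the 5 events:
Σ_{j=0}^{5} (-1)^j C(5,j)(11-j)!
= C(5,0)·11! - C(5,1)·10! + C(5,2)·9! - C(5,3)·8! + C(5,4)·7! - C(5,5)·6!
= 39916800 - 18144000 + 3628800 - 403200 + 25200 - 720
= 25022880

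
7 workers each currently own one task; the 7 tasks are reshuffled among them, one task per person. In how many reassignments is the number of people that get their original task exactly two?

924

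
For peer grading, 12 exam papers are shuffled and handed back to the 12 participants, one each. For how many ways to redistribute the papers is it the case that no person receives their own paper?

176214841

!12 is the nearest integer to 12!/e.
12! = 479001600, and 479001600/e ≈ 176214840.93, so !12 = 176214841.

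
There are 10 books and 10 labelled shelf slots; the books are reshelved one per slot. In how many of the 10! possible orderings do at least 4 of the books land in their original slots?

Sum C(10,i)·!(10-i) for i = 4..10:
  i=4: C(10,4)·!6 = 210·265 = 55650
  i=5: C(10,5)·!5 = 252·44 = 11088
  i=6: C(10,6)·!4 = 210·9 = 1890
  i=7: C(10,7)·!3 = 120·2 = 240
  i=8: C(10,8)·!2 = 45·1 = 45
  i=9: C(10,9)·!1 = 10·0 = 0
  i=10: C(10,10)·!0 = 1·1 = 1
Total = 68914.

68914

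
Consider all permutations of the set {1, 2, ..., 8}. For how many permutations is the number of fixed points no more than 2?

37085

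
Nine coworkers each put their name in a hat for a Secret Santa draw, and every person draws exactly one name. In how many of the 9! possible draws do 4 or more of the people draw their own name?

6883

# with exactly i fixed is C(9,i)·!(9-i); sum over i=4..9:
  i=4: C(9,4)·!5 = 126·44 = 5544
  i=5: C(9,5)·!4 = 126·9 = 1134
  i=6: C(9,6)·!3 = 84·2 = 168
  i=7: C(9,7)·!2 = 36·1 = 36
  i=8: C(9,8)·!1 = 9·0 = 0
  i=9: C(9,9)·!0 = 1·1 = 1
Total = 6883.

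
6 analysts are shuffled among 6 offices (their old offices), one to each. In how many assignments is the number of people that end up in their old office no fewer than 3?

Sum C(6,i)·!(6-i) for i = 3..6:
  i=3: C(6,3)·!3 = 20·2 = 40
  i=4: C(6,4)·!2 = 15·1 = 15
  i=5: C(6,5)·!1 = 6·0 = 0
  i=6: C(6,6)·!0 = 1·1 = 1
Total = 56.

56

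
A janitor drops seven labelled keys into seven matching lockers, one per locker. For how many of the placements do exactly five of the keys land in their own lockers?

21

Choose which 5 of the 7 are fixed: C(7,5) = 21.
The remaining 2 must be deranged: !2 = 1.
Total: 21 × 1 = 21.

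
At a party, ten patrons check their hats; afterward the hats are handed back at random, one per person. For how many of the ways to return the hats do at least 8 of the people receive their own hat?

46

# with exactly i fixed is C(10,i)·!(10-i); sum over i=8..10:
  i=8: C(10,8)·!2 = 45·1 = 45
  i=9: C(10,9)·!1 = 10·0 = 0
  i=10: C(10,10)·!0 = 1·1 = 1
Total = 46.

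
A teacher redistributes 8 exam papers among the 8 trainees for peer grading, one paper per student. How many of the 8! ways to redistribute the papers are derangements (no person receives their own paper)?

14833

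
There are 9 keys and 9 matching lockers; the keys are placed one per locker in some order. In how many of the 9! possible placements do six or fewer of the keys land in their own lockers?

Sum C(9,i)·!(9-i) for i = 0..6:
  i=0: C(9,0)·!9 = 1·133496 = 133496
  i=1: C(9,1)·!8 = 9·14833 = 133497
  i=2: C(9,2)·!7 = 36·1854 = 66744
  i=3: C(9,3)·!6 = 84·265 = 22260
  i=4: C(9,4)·!5 = 126·44 = 5544
  i=5: C(9,5)·!4 = 126·9 = 1134
  i=6: C(9,6)·!3 = 84·2 = 168
Total = 362843.

362843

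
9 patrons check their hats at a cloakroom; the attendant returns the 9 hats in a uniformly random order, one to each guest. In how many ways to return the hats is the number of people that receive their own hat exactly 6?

168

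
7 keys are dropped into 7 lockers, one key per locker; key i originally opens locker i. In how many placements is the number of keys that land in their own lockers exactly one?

1855

Choose which one of the 7 is fixed: C(7,1) = 7.
The remaining 6 must be deranged: !6 = 265.
Total: 7 × 265 = 1855.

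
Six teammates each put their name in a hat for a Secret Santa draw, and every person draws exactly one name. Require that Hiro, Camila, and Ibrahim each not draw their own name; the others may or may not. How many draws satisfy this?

Let A_j be the event that the j-th constrained one is fixed. By inclusion-exclusion over the 3 events:
Σ_{j=0}^{3} (-1)^j C(3,j)(6-j)!
= C(3,0)·6! - C(3,1)·5! + C(3,2)·4! - C(3,3)·3!
= 720 - 360 + 72 - 6
= 426

426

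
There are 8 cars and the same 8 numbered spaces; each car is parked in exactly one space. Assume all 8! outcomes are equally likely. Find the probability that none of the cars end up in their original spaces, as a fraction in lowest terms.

2119/5760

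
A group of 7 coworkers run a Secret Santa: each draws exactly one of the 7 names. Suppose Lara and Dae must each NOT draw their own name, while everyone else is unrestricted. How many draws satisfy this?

3720

Let A_j be the event that the j-th constrained one is fixed. By inclusion-exclusion over the 2 events:
Σ_{j=0}^{2} (-1)^j C(2,j)(7-j)!
= C(2,0)·7! - C(2,1)·6! + C(2,2)·5!
= 5040 - 1440 + 120
= 3720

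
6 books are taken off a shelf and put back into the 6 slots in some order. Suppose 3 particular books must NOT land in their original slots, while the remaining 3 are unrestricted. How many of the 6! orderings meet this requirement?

426

Inclusion-exclusion on the 3 forbidden self-matches:
Σ_{j=0}^{3} (-1)^j C(3,j)(6-j)!
= C(3,0)·6! - C(3,1)·5! + C(3,2)·4! - C(3,3)·3!
= 720 - 360 + 72 - 6
= 426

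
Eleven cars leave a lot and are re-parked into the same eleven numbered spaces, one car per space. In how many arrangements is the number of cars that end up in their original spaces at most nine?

# with exactly i fixed is C(11,i)·!(11-i); sum over i=0..9:
  i=0: C(11,0)·!11 = 1·14684570 = 14684570
  i=1: C(11,1)·!10 = 11·1334961 = 14684571
  i=2: C(11,2)·!9 = 55·133496 = 7342280
  i=3: C(11,3)·!8 = 165·14833 = 2447445
  i=4: C(11,4)·!7 = 330·1854 = 611820
  i=5: C(11,5)·!6 = 462·265 = 122430
  i=6: C(11,6)·!5 = 462·44 = 20328
  i=7: C(11,7)·!4 = 330·9 = 2970
  i=8: C(11,8)·!3 = 165·2 = 330
  i=9: C(11,9)·!2 = 55·1 = 55
Total = 39916799.

39916799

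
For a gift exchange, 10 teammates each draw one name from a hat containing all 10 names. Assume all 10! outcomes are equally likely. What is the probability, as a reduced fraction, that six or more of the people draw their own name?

Favorable outcomes: Σ_{i≥6} C(10,i)·!(10-i) = 210·9 + 120·2 + 45·1 + 10·0 + 1·1 = 2176.
Total outcomes: 10! = 3628800.
Probability = 2176/3628800 = 17/28350.

17/28350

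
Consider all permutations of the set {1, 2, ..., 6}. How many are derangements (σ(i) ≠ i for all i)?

The number of derangements of 6 is !6 = Σ_{k=0}^{6} (-1)^k·6!/k!
= 6! - 6!/1! + 6!/2! - 6!/3! + 6!/4! - 6!/5! + 6!/6!
= 720 - 720 + 360 - 120 + 30 - 6 + 1
= 265

265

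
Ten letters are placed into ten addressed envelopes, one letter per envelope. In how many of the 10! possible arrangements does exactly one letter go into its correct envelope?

Choose which one of the 10 is fixed: C(10,1) = 10.
The remaining 9 must be deranged: !9 = 133496.
Total: 10 × 133496 = 1334960.

1334960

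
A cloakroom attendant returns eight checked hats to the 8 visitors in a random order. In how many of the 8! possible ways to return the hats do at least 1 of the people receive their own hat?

Sum C(8,i)·!(8-i) for i = 1..8:
  i=1: C(8,1)·!7 = 8·1854 = 14832
  i=2: C(8,2)·!6 = 28·265 = 7420
  i=3: C(8,3)·!5 = 56·44 = 2464
  i=4: C(8,4)·!4 = 70·9 = 630
  i=5: C(8,5)·!3 = 56·2 = 112
  i=6: C(8,6)·!2 = 28·1 = 28
  i=7: C(8,7)·!1 = 8·0 = 0
  i=8: C(8,8)·!0 = 1·1 = 1
Total = 25487.

25487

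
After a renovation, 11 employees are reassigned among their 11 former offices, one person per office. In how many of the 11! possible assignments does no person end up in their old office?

!11 is the nearest integer to 11!/e.
11! = 39916800, and 39916800/e ≈ 14684570.08, so !11 = 14684570.

14684570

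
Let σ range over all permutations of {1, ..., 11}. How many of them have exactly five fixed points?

Choose which 5 of the 11 are fixed: C(11,5) = 462.
The remaining 6 must be deranged: !6 = 265.
Total: 462 × 265 = 122430.

122430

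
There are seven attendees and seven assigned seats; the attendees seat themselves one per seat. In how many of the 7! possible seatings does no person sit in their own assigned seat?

1854

The number of derangements of 7 is !7 = Σ_{k=0}^{7} (-1)^k·7!/k!
= 7! - 7!/1! + 7!/2! - 7!/3! + 7!/4! - 7!/5! + 7!/6! - 7!/7!
= 5040 - 5040 + 2520 - 840 + 210 - 42 + 7 - 1
= 1854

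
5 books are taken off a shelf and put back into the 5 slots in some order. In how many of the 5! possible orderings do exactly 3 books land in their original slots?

Choose which 3 of the 5 are fixed: C(5,3) = 10.
The other 2 form a derangement: !2 = 1.
Total: 10 × 1 = 10.

10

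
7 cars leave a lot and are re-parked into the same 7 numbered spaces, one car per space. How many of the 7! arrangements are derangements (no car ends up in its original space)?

!7 is the nearest integer to 7!/e.
7! = 5040, and 5040/e ≈ 1854.11, so !7 = 1854.

1854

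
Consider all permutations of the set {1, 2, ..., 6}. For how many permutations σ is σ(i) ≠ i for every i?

By inclusion-exclusion, !6 = Σ (-1)^k · 6!/k! for k=0..6
= 6! - 6!/1! + 6!/2! - 6!/3! + 6!/4! - 6!/5! + 6!/6!
= 720 - 720 + 360 - 120 + 30 - 6 + 1
= 265

265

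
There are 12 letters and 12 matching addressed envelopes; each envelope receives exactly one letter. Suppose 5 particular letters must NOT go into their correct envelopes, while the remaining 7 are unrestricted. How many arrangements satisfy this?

312273360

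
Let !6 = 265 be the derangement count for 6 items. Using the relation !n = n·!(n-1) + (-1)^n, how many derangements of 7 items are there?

!7 = 7·265 - 1 = 1854.

1854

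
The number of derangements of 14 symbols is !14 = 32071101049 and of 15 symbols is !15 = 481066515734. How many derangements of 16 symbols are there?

7697064251745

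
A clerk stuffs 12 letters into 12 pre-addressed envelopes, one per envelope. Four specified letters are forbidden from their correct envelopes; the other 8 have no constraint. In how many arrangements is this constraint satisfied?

339696000

Inclusion-exclusion on the 4 forbidden self-matches:
Σ_{j=0}^{4} (-1)^j C(4,j)(12-j)!
= C(4,0)·12! - C(4,1)·11! + C(4,2)·10! - C(4,3)·9! + C(4,4)·8!
= 479001600 - 159667200 + 21772800 - 1451520 + 40320
= 339696000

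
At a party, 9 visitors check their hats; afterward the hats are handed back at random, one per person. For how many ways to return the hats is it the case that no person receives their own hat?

By inclusion-exclusion, !9 = Σ (-1)^k · 9!/k! for k=0..9
= 9! - 9!/1! + 9!/2! - 9!/3! + 9!/4! - 9!/5! + 9!/6! - 9!/7! + 9!/8! - 9!/9!
= 362880 - 362880 + 181440 - 60480 + 15120 - 3024 + 504 - 72 + 9 - 1
= 133496

133496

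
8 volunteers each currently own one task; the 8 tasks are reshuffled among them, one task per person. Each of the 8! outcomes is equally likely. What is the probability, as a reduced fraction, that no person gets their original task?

Favorable outcomes: !8 = 14833.
Total outcomes: 8! = 40320.
Probability = 14833/40320 = 2119/5760.

2119/5760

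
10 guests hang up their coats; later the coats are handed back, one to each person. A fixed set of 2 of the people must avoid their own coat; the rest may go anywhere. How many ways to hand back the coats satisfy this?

2943360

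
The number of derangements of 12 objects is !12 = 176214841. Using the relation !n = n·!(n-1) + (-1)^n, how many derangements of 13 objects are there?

!13 = 13·176214841 - 1 = 2290792932.

2290792932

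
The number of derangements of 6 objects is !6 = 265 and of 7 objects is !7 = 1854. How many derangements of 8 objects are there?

14833

!8 = (8-1)·(!7 + !6) = 7·(1854 + 265) = 7·2119 = 14833.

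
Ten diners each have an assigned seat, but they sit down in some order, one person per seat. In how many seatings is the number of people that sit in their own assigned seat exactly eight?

45

Pick the 8 fixed positions: C(10,8) = 45 ways.
The other 2 form a derangement: !2 = 1.
Total: 45 × 1 = 45.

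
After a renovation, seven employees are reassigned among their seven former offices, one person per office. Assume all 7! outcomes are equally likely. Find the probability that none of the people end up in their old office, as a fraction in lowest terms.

Favorable outcomes: !7 = 1854.
Total outcomes: 7! = 5040.
Probability = 1854/5040 = 103/280.

103/280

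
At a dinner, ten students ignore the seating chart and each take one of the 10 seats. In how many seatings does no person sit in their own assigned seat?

1334961

The subfactorial !10 = [10!/e] (nearest integer).
10! = 3628800, and 3628800/e ≈ 1334960.92, so !10 = 1334961.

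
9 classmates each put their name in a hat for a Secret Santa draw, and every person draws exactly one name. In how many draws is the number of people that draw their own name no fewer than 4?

6883

# with exactly i fixed is C(9,i)·!(9-i); sum over i=4..9:
  i=4: C(9,4)·!5 = 126·44 = 5544
  i=5: C(9,5)·!4 = 126·9 = 1134
  i=6: C(9,6)·!3 = 84·2 = 168
  i=7: C(9,7)·!2 = 36·1 = 36
  i=8: C(9,8)·!1 = 9·0 = 0
  i=9: C(9,9)·!0 = 1·1 = 1
Total = 6883.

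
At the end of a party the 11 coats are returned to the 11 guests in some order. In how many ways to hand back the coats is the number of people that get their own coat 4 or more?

757934

# with exactly i fixed is C(11,i)·!(11-i); sum over i=4..11:
  i=4: C(11,4)·!7 = 330·1854 = 611820
  i=5: C(11,5)·!6 = 462·265 = 122430
  i=6: C(11,6)·!5 = 462·44 = 20328
  i=7: C(11,7)·!4 = 330·9 = 2970
  i=8: C(11,8)·!3 = 165·2 = 330
  i=9: C(11,9)·!2 = 55·1 = 55
  i=10: C(11,10)·!1 = 11·0 = 0
  i=11: C(11,11)·!0 = 1·1 = 1
Total = 757934.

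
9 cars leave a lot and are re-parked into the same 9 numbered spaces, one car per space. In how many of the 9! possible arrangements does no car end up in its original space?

The subfactorial !9 = [9!/e] (nearest integer).
9! = 362880, and 362880/e ≈ 133496.09, so !9 = 133496.

133496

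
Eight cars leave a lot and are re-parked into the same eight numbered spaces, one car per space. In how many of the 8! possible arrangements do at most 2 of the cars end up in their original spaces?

# with exactly i fixed is C(8,i)·!(8-i); sum over i=0..2:
  i=0: C(8,0)·!8 = 1·14833 = 14833
  i=1: C(8,1)·!7 = 8·1854 = 14832
  i=2: C(8,2)·!6 = 28·265 = 7420
Total = 37085.

37085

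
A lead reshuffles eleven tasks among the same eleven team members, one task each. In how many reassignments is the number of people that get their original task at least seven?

3356

Sum C(11,i)·!(11-i) for i = 7..11:
  i=7: C(11,7)·!4 = 330·9 = 2970
  i=8: C(11,8)·!3 = 165·2 = 330
  i=9: C(11,9)·!2 = 55·1 = 55
  i=10: C(11,10)·!1 = 11·0 = 0
  i=11: C(11,11)·!0 = 1·1 = 1
Total = 3356.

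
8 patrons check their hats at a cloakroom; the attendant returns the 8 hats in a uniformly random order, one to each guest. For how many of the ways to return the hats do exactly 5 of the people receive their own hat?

112

Choose which 5 of the 8 are fixed: C(8,5) = 56.
The other 3 form a derangement: !3 = 2.
Total: 56 × 2 = 112.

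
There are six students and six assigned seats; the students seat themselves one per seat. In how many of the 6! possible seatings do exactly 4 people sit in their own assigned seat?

15

Pick the 4 fixed positions: C(6,4) = 15 ways.
The remaining 2 must be deranged: !2 = 1.
Total: 15 × 1 = 15.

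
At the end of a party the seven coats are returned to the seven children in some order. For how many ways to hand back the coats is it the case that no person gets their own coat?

1854

The subfactorial !7 = [7!/e] (nearest integer).
7! = 5040, and 5040/e ≈ 1854.11, so !7 = 1854.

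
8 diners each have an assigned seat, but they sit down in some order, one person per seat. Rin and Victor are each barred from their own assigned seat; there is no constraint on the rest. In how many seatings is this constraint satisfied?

30960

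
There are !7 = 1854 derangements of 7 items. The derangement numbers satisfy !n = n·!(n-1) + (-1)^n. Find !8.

14833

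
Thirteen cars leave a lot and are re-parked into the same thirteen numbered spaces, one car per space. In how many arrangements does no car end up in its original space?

2290792932

Use !n = (n-1)(!(n-1) + !(n-2)).
!13 = 12·(176214841 + 14684570) = 12·190899411 = 2290792932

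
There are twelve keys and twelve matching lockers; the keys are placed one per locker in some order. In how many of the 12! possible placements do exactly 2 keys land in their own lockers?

88107426

Choose which 2 of the 12 are fixed: C(12,2) = 66.
The other 10 form a derangement: !10 = 1334961.
Total: 66 × 1334961 = 88107426.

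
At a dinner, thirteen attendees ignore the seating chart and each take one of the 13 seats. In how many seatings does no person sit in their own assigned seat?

The number of derangements of 13 is !13 = Σ_{k=0}^{13} (-1)^k·13!/k!
= 13! - 13!/1! + 13!/2! - 13!/3! + 13!/4! - 13!/5! + 13!/6! - 13!/7! + 13!/8! - 13!/9! + 13!/10! - 13!/11! + 13!/12! - 13!/13!
= 6227020800 - 6227020800 + 3113510400 - 1037836800 + 259459200 - 51891840 + 8648640 - 1235520 + 154440 - 17160 + 1716 - 156 + 13 - 1
= 2290792932

2290792932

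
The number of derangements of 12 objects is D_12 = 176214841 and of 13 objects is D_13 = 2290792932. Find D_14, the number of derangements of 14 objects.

D_14 = (14-1)·(D_13 + D_12) = 13·(2290792932 + 176214841) = 13·2467007773 = 32071101049.

32071101049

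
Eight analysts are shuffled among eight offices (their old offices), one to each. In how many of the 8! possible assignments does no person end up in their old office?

14833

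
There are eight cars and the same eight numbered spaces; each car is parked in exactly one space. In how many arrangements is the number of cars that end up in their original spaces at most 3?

39549

Sum C(8,i)·!(8-i) for i = 0..3:
  i=0: C(8,0)·!8 = 1·14833 = 14833
  i=1: C(8,1)·!7 = 8·1854 = 14832
  i=2: C(8,2)·!6 = 28·265 = 7420
  i=3: C(8,3)·!5 = 56·44 = 2464
Total = 39549.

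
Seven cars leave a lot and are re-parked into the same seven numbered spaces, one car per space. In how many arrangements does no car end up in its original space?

!7 is the nearest integer to 7!/e.
7! = 5040, and 5040/e ≈ 1854.11, so !7 = 1854.

1854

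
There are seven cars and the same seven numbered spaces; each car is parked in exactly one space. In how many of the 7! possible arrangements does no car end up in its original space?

!7 = 7! · Σ_{k=0}^{7} (-1)^k/k!
= 7! - 7!/1! + 7!/2! - 7!/3! + 7!/4! - 7!/5! + 7!/6! - 7!/7!
= 5040 - 5040 + 2520 - 840 + 210 - 42 + 7 - 1
= 1854

1854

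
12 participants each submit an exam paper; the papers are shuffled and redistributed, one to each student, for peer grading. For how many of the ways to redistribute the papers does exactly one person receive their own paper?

176214840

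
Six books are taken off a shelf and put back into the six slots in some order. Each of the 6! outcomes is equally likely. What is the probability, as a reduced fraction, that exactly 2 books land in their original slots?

Favorable outcomes: C(6,2)·!4 = 15·9 = 135.
Total outcomes: 6! = 720.
Probability = 135/720 = 3/16.

3/16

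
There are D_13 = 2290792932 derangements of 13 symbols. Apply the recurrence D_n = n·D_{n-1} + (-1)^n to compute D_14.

32071101049

D_14 = 14·2290792932 + 1 = 32071101049.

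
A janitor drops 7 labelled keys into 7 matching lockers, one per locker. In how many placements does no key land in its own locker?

1854

Use !n = (n-1)(!(n-1) + !(n-2)).
!7 = 6·(265 + 44) = 6·309 = 1854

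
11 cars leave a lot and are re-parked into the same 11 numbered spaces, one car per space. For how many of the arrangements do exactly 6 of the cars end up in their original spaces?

Choose which 6 of the 11 are fixed: C(11,6) = 462.
The other 5 form a derangement: !5 = 44.
Total: 462 × 44 = 20328.

20328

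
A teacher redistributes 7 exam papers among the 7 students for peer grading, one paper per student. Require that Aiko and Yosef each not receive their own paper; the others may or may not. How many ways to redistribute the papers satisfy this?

3720

Let A_j be the event that the j-th constrained one is fixed. By inclusion-exclusion over the 2 events:
Σ_{j=0}^{2} (-1)^j C(2,j)(7-j)!
= C(2,0)·7! - C(2,1)·6! + C(2,2)·5!
= 5040 - 1440 + 120
= 3720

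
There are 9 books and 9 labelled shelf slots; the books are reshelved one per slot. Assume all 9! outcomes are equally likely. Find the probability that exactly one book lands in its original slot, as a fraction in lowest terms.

2119/5760

Favorable outcomes: C(9,1)·!8 = 9·14833 = 133497.
Total outcomes: 9! = 362880.
Probability = 133497/362880 = 2119/5760.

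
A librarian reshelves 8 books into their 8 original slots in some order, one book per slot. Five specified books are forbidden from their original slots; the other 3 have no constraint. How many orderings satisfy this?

21234

Let A_j be the event that the j-th constrained one is fixed. By inclusion-exclusion over the 5 events:
Σ_{j=0}^{5} (-1)^j C(5,j)(8-j)!
= C(5,0)·8! - C(5,1)·7! + C(5,2)·6! - C(5,3)·5! + C(5,4)·4! - C(5,5)·3!
= 40320 - 25200 + 7200 - 1200 + 120 - 6
= 21234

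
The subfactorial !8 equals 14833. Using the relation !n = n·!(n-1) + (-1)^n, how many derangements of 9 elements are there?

!9 = 9·14833 - 1 = 133496.

133496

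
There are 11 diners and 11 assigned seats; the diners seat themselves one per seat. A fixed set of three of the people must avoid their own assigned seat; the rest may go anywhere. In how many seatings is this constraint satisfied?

30078720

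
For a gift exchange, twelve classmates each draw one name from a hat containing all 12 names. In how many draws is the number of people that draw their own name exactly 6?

244860

Choose which 6 of the 12 are fixed: C(12,6) = 924.
The remaining 6 must be deranged: !6 = 265.
Total: 924 × 265 = 244860.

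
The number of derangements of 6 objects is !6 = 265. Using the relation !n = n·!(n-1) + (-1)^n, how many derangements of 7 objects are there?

!7 = 7·265 - 1 = 1854.

1854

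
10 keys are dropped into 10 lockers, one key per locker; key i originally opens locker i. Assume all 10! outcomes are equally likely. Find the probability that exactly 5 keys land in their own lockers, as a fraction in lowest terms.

Favorable outcomes: C(10,5)·!5 = 252·44 = 11088.
Total outcomes: 10! = 3628800.
Probability = 11088/3628800 = 11/3600.

11/3600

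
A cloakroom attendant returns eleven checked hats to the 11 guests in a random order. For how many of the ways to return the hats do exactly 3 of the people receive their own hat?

2447445

Pick the 3 fixed positions: C(11,3) = 165 ways.
The remaining 8 must be deranged: !8 = 14833.
Total: 165 × 14833 = 2447445.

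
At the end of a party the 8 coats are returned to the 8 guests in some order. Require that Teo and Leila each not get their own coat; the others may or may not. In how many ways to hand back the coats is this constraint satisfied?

30960

Inclusion-exclusion on the 2 forbidden self-matches:
Σ_{j=0}^{2} (-1)^j C(2,j)(8-j)!
= C(2,0)·8! - C(2,1)·7! + C(2,2)·6!
= 40320 - 10080 + 720
= 30960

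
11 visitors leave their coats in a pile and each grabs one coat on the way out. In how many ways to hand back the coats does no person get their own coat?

Use !n = (n-1)(!(n-1) + !(n-2)).
!11 = 10·(1334961 + 133496) = 10·1468457 = 14684570

14684570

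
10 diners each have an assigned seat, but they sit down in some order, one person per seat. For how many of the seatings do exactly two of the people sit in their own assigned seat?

Choose which 2 of the 10 are fixed: C(10,2) = 45.
The other 8 form a derangement: !8 = 14833.
Total: 45 × 14833 = 667485.

667485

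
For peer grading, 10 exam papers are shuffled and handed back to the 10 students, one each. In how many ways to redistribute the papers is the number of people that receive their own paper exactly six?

1890

Pick the 6 fixed positions: C(10,6) = 210 ways.
The other 4 form a derangement: !4 = 9.
Total: 210 × 9 = 1890.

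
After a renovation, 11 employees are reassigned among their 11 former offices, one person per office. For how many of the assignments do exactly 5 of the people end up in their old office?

Pick the 5 fixed positions: C(11,5) = 462 ways.
The remaining 6 must be deranged: !6 = 265.
Total: 462 × 265 = 122430.

122430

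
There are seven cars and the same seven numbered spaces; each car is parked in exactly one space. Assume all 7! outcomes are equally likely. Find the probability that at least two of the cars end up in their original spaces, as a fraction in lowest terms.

1331/5040

Favorable outcomes: Σ_{i≥2} C(7,i)·!(7-i) = 21·44 + 35·9 + 35·2 + 21·1 + 7·0 + 1·1 = 1331.
Total outcomes: 7! = 5040.
Probability = 1331/5040 = 1331/5040.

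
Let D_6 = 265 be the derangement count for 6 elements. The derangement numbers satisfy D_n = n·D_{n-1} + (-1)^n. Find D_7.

D_7 = 7·265 - 1 = 1854.

1854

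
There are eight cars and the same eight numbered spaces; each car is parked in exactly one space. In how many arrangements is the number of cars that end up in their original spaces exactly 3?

2464

Choose which 3 of the 8 are fixed: C(8,3) = 56.
The remaining 5 must be deranged: !5 = 44.
Total: 56 × 44 = 2464.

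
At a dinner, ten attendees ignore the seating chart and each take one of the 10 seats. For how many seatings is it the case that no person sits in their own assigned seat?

1334961

By inclusion-exclusion, !10 = Σ (-1)^k · 10!/k! for k=0..10
= 10! - 10!/1! + 10!/2! - 10!/3! + 10!/4! - 10!/5! + 10!/6! - 10!/7! + 10!/8! - 10!/9! + 10!/10!
= 3628800 - 3628800 + 1814400 - 604800 + 151200 - 30240 + 5040 - 720 + 90 - 10 + 1
= 1334961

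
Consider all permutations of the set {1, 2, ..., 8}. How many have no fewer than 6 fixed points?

29

Sum C(8,i)·!(8-i) for i = 6..8:
  i=6: C(8,6)·!2 = 28·1 = 28
  i=7: C(8,7)·!1 = 8·0 = 0
  i=8: C(8,8)·!0 = 1·1 = 1
Total = 29.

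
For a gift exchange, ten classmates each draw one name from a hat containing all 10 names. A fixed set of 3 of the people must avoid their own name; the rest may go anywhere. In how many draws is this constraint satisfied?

Inclusion-exclusion on the 3 forbidden self-matches:
Σ_{j=0}^{3} (-1)^j C(3,j)(10-j)!
= C(3,0)·10! - C(3,1)·9! + C(3,2)·8! - C(3,3)·7!
= 3628800 - 1088640 + 120960 - 5040
= 2656080

2656080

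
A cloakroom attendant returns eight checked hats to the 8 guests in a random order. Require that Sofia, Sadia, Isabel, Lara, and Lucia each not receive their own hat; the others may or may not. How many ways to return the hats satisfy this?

21234

Inclusion-exclusion on the 5 forbidden self-matches:
Σ_{j=0}^{5} (-1)^j C(5,j)(8-j)!
= C(5,0)·8! - C(5,1)·7! + C(5,2)·6! - C(5,3)·5! + C(5,4)·4! - C(5,5)·3!
= 40320 - 25200 + 7200 - 1200 + 120 - 6
= 21234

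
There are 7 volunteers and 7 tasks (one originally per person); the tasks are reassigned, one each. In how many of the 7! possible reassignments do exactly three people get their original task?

315

Pick the 3 fixed positions: C(7,3) = 35 ways.
The other 4 form a derangement: !4 = 9.
Total: 35 × 9 = 315.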